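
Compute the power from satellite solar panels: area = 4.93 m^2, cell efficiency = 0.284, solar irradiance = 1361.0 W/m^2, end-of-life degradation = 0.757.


P = area * eta * S * degradation
P = 4.93 * 0.284 * 1361.0 * 0.757
P = 1442.5114 W

1442.5114 W


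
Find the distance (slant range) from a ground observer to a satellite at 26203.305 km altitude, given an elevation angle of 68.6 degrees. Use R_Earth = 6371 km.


h = 26203.305 km, el = 68.6 deg
d = -R_E*sin(el) + sqrt((R_E*sin(el))^2 + 2*R_E*h + h^2)
d = -6371.0000*sin(1.1973) + sqrt((6371.0000*0.9310558)^2 + 2*6371.0000*26203.305 + 26203.305^2)
d = 26559.4952 km

26559.4952 km


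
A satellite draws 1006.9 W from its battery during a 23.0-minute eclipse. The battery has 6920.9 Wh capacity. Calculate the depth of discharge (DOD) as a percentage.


E_used = P * t / 60 = 1006.9 * 23.0 / 60 = 385.9783 Wh
DOD = E_used / E_total * 100 = 385.9783 / 6920.9 * 100
DOD = 5.5770 %

5.5770 %


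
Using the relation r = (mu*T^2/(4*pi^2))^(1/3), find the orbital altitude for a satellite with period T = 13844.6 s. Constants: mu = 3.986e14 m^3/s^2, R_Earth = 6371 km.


T = 13844.6 s
r = (mu*T^2/(4*pi^2))^(1/3) = (3.986e14 * 13844.6^2 / (4*pi^2))^(1/3)
r = 1.2461762e+07 m = 12461.7622 km
alt = r - R_E = 12461.7622 - 6371 = 6090.7622 km

6090.7622 km


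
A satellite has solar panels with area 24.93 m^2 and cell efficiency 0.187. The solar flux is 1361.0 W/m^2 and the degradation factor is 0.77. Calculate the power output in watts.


P = area * eta * S * degradation
P = 24.93 * 0.187 * 1361.0 * 0.77
P = 4885.5418 W

4885.5418 W


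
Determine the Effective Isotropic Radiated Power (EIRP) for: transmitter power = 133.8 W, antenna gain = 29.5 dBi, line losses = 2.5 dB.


Pt = 133.8 W = 21.2646 dBW
EIRP = Pt_dBW + Gt - losses = 21.2646 + 29.5 - 2.5 = 48.2646 dBW

48.2646 dBW


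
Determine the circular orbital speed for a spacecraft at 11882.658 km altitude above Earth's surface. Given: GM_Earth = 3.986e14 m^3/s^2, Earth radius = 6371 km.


r = R_E + alt = 6371.0 + 11882.658 = 18253.6580 km = 1.8253658e+07 m
v = sqrt(mu/r) = sqrt(3.986e14 / 1.8253658e+07) = 4672.9775 m/s = 4.6730 km/s

4.6730 km/s


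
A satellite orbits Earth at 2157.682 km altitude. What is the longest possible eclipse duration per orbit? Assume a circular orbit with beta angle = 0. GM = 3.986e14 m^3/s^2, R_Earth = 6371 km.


r = 8528.6820 km
T = 130.6420 min
Eclipse fraction = arcsin(R_E/r)/pi = arcsin(6371.0000/8528.6820)/pi
= arcsin(0.7470087)/pi = 0.2685107
Eclipse duration = 0.2685107 * 130.6420 = 35.0788 min

35.0788 minutes


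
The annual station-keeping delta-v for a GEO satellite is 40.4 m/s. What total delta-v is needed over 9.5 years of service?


dV = rate * years = 40.4 * 9.5
dV = 383.8000 m/s

383.8000 m/s


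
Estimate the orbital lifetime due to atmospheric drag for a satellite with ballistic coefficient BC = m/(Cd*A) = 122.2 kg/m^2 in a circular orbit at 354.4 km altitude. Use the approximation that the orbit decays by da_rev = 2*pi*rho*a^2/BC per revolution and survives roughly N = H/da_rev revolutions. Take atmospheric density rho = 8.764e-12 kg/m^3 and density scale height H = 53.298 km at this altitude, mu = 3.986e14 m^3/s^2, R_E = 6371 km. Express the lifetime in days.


a = R_E + alt = 6725.4000 km = 6.7254e+06 m
da_rev = 2*pi*rho*a^2/BC = 2*pi*8.764e-12*(6.7254e+06)^2/122.2 = 20.382022 m per revolution
N = H/da_rev = 53298.0000 m / 20.382022 m = 2614.9515 revolutions
P = 2*pi*sqrt(a^3/mu) = 5488.9390 s
lifetime = N*P = 2614.9515 * 5488.9390 = 1.4353309e+07 s = 166.1263 days

166.1263 days


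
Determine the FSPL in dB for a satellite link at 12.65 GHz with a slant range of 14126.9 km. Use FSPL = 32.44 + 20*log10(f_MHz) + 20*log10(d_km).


f = 12.65 GHz = 12650.0000 MHz
d = 14126.9 km
FSPL = 32.44 + 20*log10(12650.0000) + 20*log10(14126.9)
FSPL = 32.44 + 82.0418 + 83.0009
FSPL = 197.4827 dB

197.4827 dB


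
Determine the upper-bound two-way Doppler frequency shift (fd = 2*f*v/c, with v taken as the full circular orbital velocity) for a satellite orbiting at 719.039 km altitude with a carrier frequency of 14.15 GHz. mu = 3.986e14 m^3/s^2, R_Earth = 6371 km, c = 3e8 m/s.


r = 7.090039e+06 m
v = sqrt(mu/r) = 7497.9810 m/s (worst-case radial velocity)
f = 14.15 GHz = 1.415e+10 Hz
fd = 2*f*v/c = 2*1.415e+10*7497.9810/3.0e+08
fd = 707309.5403 Hz

707309.5403 Hz


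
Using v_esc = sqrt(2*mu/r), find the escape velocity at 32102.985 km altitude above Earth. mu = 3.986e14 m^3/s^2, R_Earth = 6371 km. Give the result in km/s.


r = 6371.0 + 32102.985 = 38473.9850 km = 3.8473985e+07 m
v_esc = sqrt(2*mu/r) = sqrt(2*3.986e14 / 3.8473985e+07)
v_esc = 4551.9770 m/s = 4.5520 km/s

4.5520 km/s


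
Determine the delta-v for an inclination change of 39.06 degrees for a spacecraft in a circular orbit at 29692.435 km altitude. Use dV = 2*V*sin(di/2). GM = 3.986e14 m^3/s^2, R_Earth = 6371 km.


r = 36063.4350 km = 3.6063435e+07 m
V = sqrt(mu/r) = 3324.5671 m/s
di = 39.06 deg = 0.6817256 rad
dV = 2*V*sin(di/2) = 2*3324.5671*sin(0.3408628)
dV = 2222.8081 m/s = 2.2228 km/s

2.2228 km/s


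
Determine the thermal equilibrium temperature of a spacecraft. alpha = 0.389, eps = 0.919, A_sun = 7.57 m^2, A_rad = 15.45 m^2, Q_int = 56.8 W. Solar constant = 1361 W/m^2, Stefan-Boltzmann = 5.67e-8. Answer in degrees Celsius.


Numerator = alpha*S*A_sun + Q_int = 0.389*1361*7.57 + 56.8 = 4064.5775 W
Denominator = eps*sigma*A_rad = 0.919*5.67e-8*15.45 = 8.0505778e-07 W/K^4
T^4 = 5.0488022e+09 K^4
T = 266.5613 K = -6.5887 C

-6.5887 degrees Celsius


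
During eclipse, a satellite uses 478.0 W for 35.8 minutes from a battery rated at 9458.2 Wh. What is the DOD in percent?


E_used = P * t / 60 = 478.0 * 35.8 / 60 = 285.2067 Wh
DOD = E_used / E_total * 100 = 285.2067 / 9458.2 * 100
DOD = 3.0154 %

3.0154 %


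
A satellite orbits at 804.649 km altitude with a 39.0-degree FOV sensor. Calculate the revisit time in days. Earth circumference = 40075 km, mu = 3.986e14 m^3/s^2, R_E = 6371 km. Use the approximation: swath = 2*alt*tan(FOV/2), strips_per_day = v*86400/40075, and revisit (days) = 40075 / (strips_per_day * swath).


swath = 2*804.649*tan(0.3403392) = 569.8823 km
v = sqrt(mu/r) = 7453.1190 m/s = 7.4531 km/s
strips/day = v*86400/40075 = 7.4531*86400/40075 = 16.0686
coverage/day = strips * swath = 16.0686 * 569.8823 = 9157.2156 km
revisit = 40075 / 9157.2156 = 4.3763 days

4.3763 days


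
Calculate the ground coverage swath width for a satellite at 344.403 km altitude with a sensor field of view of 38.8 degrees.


FOV = 38.8 deg = 0.6771877 rad
swath = 2 * alt * tan(FOV/2) = 2 * 344.403 * tan(0.3385939)
swath = 2 * 344.403 * 0.3521556
swath = 242.5669 km

242.5669 km


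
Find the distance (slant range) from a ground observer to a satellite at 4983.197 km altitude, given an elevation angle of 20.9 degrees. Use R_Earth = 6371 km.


h = 4983.197 km, el = 20.9 deg
d = -R_E*sin(el) + sqrt((R_E*sin(el))^2 + 2*R_E*h + h^2)
d = -6371.0000*sin(0.3647738) + sqrt((6371.0000*0.356738)^2 + 2*6371.0000*4983.197 + 4983.197^2)
d = 7396.4346 km

7396.4346 km


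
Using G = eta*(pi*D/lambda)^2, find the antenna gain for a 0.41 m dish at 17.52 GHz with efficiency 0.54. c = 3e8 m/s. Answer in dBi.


lambda = c/f = 3e8 / 1.752e+10 = 0.01712329 m
G = eta*(pi*D/lambda)^2 = 0.54*(pi*0.41/0.01712329)^2
G = 3055.5325 (linear)
G = 10*log10(3055.5325) = 34.8509 dBi

34.8509 dBi


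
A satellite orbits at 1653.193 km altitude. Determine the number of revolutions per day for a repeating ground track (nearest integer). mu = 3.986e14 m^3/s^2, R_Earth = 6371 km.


r = 8.024193e+06 m
T = 2*pi*sqrt(r^3/mu) = 7153.4125 s = 119.2235 min
revs/day = 1440 / 119.2235 = 12.0782
Rounded: 12 revolutions per day

12 revolutions per day


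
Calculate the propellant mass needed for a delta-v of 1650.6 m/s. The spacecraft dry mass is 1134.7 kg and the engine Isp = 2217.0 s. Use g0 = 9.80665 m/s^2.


ve = Isp * g0 = 2217.0 * 9.80665 = 21741.343050 m/s
mass ratio = exp(dv/ve) = exp(1650.6/21741.343050) = 1.07887612
m_prop = m_dry * (mr - 1) = 1134.7 * (1.07887612 - 1)
m_prop = 89.5007 kg

89.5007 kg


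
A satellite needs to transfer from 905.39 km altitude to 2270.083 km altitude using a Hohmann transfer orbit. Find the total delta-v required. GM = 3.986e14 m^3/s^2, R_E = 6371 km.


r1 = 7276.3900 km = 7.27639e+06 m
r2 = 8641.0830 km = 8.641083e+06 m
dv1 = sqrt(mu/r1)*(sqrt(2*r2/(r1+r2)) - 1) = 310.7554 m/s
dv2 = sqrt(mu/r2)*(1 - sqrt(2*r1/(r1+r2))) = 297.6723 m/s
total dv = |dv1| + |dv2| = 310.7554 + 297.6723 = 608.4277 m/s = 0.6084277 km/s

0.6084 km/s


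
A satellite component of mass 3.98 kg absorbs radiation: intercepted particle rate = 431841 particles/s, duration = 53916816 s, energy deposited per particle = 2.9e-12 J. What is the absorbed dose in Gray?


Total energy deposited = rate * time * E_per
  = 431841 * 53916816 * 2.9e-12 = 67.5221 J
Dose = E_total / mass = 67.5221 / 3.98
Dose = 16.9654 Gy

16.9654 Gy


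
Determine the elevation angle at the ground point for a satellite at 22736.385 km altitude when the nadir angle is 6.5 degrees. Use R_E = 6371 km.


r = R_E + alt = 29107.3850 km
Law of sines in the satellite / Earth-center / ground-point triangle:
  sin(nadir)/R_E = sin(90 + el)/r  =>  cos(el) = (r/R_E)*sin(nadir)
cos(el) = (29107.3850 / 6371.0000) * sin(6.5 deg) = 0.517195
el = arccos(0.517195) = 58.8557 deg
(Earth-central angle = 90 - nadir - el = 24.6443 deg)

58.8557 degrees


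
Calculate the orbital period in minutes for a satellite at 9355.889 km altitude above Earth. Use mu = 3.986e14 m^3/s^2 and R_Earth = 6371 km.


r = 15726.8890 km = 1.5726889e+07 m
T = 2*pi*sqrt(r^3/mu) = 2*pi*sqrt(3.8898107e+21 / 3.986e14)
T = 19627.9731 s = 327.1329 min

327.1329 minutes


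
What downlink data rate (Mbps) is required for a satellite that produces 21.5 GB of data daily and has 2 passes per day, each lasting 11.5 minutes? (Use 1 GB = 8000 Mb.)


total contact time = 2 * 11.5 * 60 = 1380.0000 s
data = 21.5 GB = 172000.0000 Mb
rate = 172000.0000 / 1380.0000 = 124.6377 Mbps

124.6377 Mbps


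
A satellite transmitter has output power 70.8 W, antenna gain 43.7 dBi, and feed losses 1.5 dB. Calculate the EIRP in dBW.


Pt = 70.8 W = 18.5003 dBW
EIRP = Pt_dBW + Gt - losses = 18.5003 + 43.7 - 1.5 = 60.7003 dBW

60.7003 dBW


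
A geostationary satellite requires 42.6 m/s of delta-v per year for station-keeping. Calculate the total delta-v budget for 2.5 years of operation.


dV = rate * years = 42.6 * 2.5
dV = 106.5000 m/s

106.5000 m/s


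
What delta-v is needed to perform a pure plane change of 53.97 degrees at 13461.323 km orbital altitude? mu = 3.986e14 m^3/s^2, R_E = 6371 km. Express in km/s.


r = 19832.3230 km = 1.9832323e+07 m
V = sqrt(mu/r) = 4483.1354 m/s
di = 53.97 deg = 0.9419542 rad
dV = 2*V*sin(di/2) = 2*4483.1354*sin(0.4709771)
dV = 4068.5101 m/s = 4.0685 km/s

4.0685 km/s


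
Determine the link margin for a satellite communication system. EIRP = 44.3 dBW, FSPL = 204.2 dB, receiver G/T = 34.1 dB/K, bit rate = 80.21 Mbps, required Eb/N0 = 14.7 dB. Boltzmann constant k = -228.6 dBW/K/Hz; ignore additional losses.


C/N0 = EIRP - FSPL + G/T - k = 44.3 - 204.2 + 34.1 - (-228.6)
C/N0 = 102.8000 dB-Hz
R_b = 80.21 Mbps = 8.021e+07 bps -> 10*log10(R_b) = 79.0423 dB-Hz
Eb/N0 = C/N0 - 10*log10(R_b) = 102.8000 - 79.0423 = 23.7577 dB
Margin = Eb/N0 - Eb/N0_req = 23.7577 - 14.7 = 9.0577 dB (link closes)

9.0577 dB


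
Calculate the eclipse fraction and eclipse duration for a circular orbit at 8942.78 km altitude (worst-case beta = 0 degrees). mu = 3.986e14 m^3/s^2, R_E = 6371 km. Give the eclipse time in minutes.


r = 15313.7800 km
T = 314.3284 min
Eclipse fraction = arcsin(R_E/r)/pi = arcsin(6371.0000/15313.7800)/pi
= arcsin(0.4160305)/pi = 0.1365791
Eclipse duration = 0.1365791 * 314.3284 = 42.9307 min

42.9307 minutes


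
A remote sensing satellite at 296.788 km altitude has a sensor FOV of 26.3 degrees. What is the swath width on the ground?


FOV = 26.3 deg = 0.4590216 rad
swath = 2 * alt * tan(FOV/2) = 2 * 296.788 * tan(0.2295108)
swath = 2 * 296.788 * 0.2336274
swath = 138.6756 km

138.6756 km


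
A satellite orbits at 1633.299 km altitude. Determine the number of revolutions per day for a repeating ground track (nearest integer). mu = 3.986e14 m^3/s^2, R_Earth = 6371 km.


r = 8.004299e+06 m
T = 2*pi*sqrt(r^3/mu) = 7126.8263 s = 118.7804 min
revs/day = 1440 / 118.7804 = 12.1232
Rounded: 12 revolutions per day

12 revolutions per day


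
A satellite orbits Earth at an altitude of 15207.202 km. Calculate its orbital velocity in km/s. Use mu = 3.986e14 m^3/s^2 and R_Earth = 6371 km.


r = R_E + alt = 6371.0 + 15207.202 = 21578.2020 km = 2.1578202e+07 m
v = sqrt(mu/r) = sqrt(3.986e14 / 2.1578202e+07) = 4297.9466 m/s = 4.2979 km/s

4.2979 km/s


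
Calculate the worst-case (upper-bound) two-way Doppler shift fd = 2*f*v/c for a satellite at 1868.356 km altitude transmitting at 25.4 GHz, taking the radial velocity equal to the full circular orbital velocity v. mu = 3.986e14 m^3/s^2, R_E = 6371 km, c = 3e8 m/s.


r = 8.239356e+06 m
v = sqrt(mu/r) = 6955.3984 m/s (worst-case radial velocity)
f = 25.4 GHz = 2.54e+10 Hz
fd = 2*f*v/c = 2*2.54e+10*6955.3984/3.0e+08
fd = 1.1777808e+06 Hz

1.1778e+06 Hz


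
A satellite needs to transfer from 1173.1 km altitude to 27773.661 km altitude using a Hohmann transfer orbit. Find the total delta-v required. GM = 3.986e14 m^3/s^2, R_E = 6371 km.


r1 = 7544.1000 km = 7.5441e+06 m
r2 = 34144.6610 km = 3.4144661e+07 m
dv1 = sqrt(mu/r1)*(sqrt(2*r2/(r1+r2)) - 1) = 2034.3518 m/s
dv2 = sqrt(mu/r2)*(1 - sqrt(2*r1/(r1+r2))) = 1361.2079 m/s
total dv = |dv1| + |dv2| = 2034.3518 + 1361.2079 = 3395.5598 m/s = 3.3956 km/s

3.3956 km/s


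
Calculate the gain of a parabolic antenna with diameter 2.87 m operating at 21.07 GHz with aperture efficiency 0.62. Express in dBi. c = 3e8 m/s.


lambda = c/f = 3e8 / 2.107e+10 = 0.01423825 m
G = eta*(pi*D/lambda)^2 = 0.62*(pi*2.87/0.01423825)^2
G = 248623.2791 (linear)
G = 10*log10(248623.2791) = 53.9554 dBi

53.9554 dBi


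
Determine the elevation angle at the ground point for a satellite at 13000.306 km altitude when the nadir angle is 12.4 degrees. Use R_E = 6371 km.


r = R_E + alt = 19371.3060 km
Law of sines in the satellite / Earth-center / ground-point triangle:
  sin(nadir)/R_E = sin(90 + el)/r  =>  cos(el) = (r/R_E)*sin(nadir)
cos(el) = (19371.3060 / 6371.0000) * sin(12.4 deg) = 0.6529122
el = arccos(0.6529122) = 49.2385 deg
(Earth-central angle = 90 - nadir - el = 28.3615 deg)

49.2385 degrees


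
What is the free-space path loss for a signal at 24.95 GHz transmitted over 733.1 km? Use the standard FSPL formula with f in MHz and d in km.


f = 24.95 GHz = 24950.0000 MHz
d = 733.1 km
FSPL = 32.44 + 20*log10(24950.0000) + 20*log10(733.1)
FSPL = 32.44 + 87.9414 + 57.3033
FSPL = 177.6847 dB

177.6847 dB


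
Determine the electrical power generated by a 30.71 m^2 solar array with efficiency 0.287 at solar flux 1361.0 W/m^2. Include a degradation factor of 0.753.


P = area * eta * S * degradation
P = 30.71 * 0.287 * 1361.0 * 0.753
P = 9032.6424 W

9032.6424 W


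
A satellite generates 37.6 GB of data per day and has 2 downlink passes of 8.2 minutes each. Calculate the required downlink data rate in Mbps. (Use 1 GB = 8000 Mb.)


total contact time = 2 * 8.2 * 60 = 984.0000 s
data = 37.6 GB = 300800.0000 Mb
rate = 300800.0000 / 984.0000 = 305.6911 Mbps

305.6911 Mbps


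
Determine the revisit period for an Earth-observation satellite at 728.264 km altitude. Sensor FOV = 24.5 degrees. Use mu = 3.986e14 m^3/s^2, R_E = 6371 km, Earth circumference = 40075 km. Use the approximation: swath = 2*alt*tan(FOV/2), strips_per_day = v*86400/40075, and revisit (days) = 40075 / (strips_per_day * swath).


swath = 2*728.264*tan(0.2138028) = 316.2432 km
v = sqrt(mu/r) = 7493.1079 m/s = 7.4931 km/s
strips/day = v*86400/40075 = 7.4931*86400/40075 = 16.1548
coverage/day = strips * swath = 16.1548 * 316.2432 = 5108.8533 km
revisit = 40075 / 5108.8533 = 7.8442 days

7.8442 days


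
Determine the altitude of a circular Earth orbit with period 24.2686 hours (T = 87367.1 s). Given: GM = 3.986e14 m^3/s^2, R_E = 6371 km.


T = 87367.1 s
r = (mu*T^2/(4*pi^2))^(1/3) = (3.986e14 * 87367.1^2 / (4*pi^2))^(1/3)
r = 4.2555706e+07 m = 42555.7060 km
alt = r - R_E = 42555.7060 - 6371 = 36184.7060 km

36184.7060 km


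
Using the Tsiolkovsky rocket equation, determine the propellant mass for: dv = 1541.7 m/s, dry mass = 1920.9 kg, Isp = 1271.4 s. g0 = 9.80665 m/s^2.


ve = Isp * g0 = 1271.4 * 9.80665 = 12468.174810 m/s
mass ratio = exp(dv/ve) = exp(1541.7/12468.174810) = 1.13162066
m_prop = m_dry * (mr - 1) = 1920.9 * (1.13162066 - 1)
m_prop = 252.8301 kg

252.8301 kg


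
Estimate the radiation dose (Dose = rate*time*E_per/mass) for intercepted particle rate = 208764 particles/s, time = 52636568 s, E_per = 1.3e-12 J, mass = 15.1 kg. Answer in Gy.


Total energy deposited = rate * time * E_per
  = 208764 * 52636568 * 1.3e-12 = 14.2852 J
Dose = E_total / mass = 14.2852 / 15.1
Dose = 0.9460402 Gy

0.9460 Gy


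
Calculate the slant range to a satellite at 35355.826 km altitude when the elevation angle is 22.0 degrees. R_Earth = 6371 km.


h = 35355.826 km, el = 22.0 deg
d = -R_E*sin(el) + sqrt((R_E*sin(el))^2 + 2*R_E*h + h^2)
d = -6371.0000*sin(0.3839724) + sqrt((6371.0000*0.3746066)^2 + 2*6371.0000*35355.826 + 35355.826^2)
d = 38919.9706 km

38919.9706 km


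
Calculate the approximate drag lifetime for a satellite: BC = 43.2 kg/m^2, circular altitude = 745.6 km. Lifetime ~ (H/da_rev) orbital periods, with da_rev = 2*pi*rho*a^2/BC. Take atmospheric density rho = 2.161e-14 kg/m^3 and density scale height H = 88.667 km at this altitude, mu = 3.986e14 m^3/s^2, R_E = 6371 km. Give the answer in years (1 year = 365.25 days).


a = R_E + alt = 7116.6000 km = 7.1166e+06 m
da_rev = 2*pi*rho*a^2/BC = 2*pi*2.161e-14*(7.1166e+06)^2/43.2 = 0.159182749 m per revolution
N = H/da_rev = 88667.0000 m / 0.159182749 m = 557013.8752 revolutions
P = 2*pi*sqrt(a^3/mu) = 5974.7544 s
lifetime = N*P = 557013.8752 * 5974.7544 = 3.3280211e+09 s = 38518.7626 days
years = 38518.7626 / 365.25 = 105.4586 years

105.4586 years


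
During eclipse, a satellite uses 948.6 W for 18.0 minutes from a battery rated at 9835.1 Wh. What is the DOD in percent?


E_used = P * t / 60 = 948.6 * 18.0 / 60 = 284.5800 Wh
DOD = E_used / E_total * 100 = 284.5800 / 9835.1 * 100
DOD = 2.8935 %

2.8935 %


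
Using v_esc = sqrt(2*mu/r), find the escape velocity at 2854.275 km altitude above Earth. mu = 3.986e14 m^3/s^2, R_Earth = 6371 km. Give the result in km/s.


r = 6371.0 + 2854.275 = 9225.2750 km = 9.225275e+06 m
v_esc = sqrt(2*mu/r) = sqrt(2*3.986e14 / 9.225275e+06)
v_esc = 9295.9544 m/s = 9.2960 km/s

9.2960 km/s


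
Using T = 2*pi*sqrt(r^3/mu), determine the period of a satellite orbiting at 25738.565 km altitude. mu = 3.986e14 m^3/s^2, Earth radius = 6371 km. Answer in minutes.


r = 32109.5650 km = 3.2109565e+07 m
T = 2*pi*sqrt(r^3/mu) = 2*pi*sqrt(3.3105737e+22 / 3.986e14)
T = 57261.5176 s = 954.3586 min

954.3586 minutes


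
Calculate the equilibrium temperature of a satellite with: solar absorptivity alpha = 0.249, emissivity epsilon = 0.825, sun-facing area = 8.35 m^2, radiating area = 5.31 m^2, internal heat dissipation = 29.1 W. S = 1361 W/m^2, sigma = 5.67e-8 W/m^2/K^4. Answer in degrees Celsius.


Numerator = alpha*S*A_sun + Q_int = 0.249*1361*8.35 + 29.1 = 2858.8231 W
Denominator = eps*sigma*A_rad = 0.825*5.67e-8*5.31 = 2.4838852e-07 W/K^4
T^4 = 1.1509482e+10 K^4
T = 327.5397 K = 54.3897 C

54.3897 degrees Celsius


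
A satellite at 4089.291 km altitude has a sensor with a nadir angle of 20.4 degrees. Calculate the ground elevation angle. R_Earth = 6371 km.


r = R_E + alt = 10460.2910 km
Law of sines in the satellite / Earth-center / ground-point triangle:
  sin(nadir)/R_E = sin(90 + el)/r  =>  cos(el) = (r/R_E)*sin(nadir)
cos(el) = (10460.2910 / 6371.0000) * sin(20.4 deg) = 0.5723066
el = arccos(0.5723066) = 55.0888 deg
(Earth-central angle = 90 - nadir - el = 14.5112 deg)

55.0888 degrees


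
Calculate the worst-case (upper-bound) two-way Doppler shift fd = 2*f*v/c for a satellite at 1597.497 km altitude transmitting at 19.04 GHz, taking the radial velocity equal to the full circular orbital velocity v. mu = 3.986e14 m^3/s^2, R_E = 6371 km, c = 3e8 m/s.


r = 7.968497e+06 m
v = sqrt(mu/r) = 7072.6219 m/s (worst-case radial velocity)
f = 19.04 GHz = 1.904e+10 Hz
fd = 2*f*v/c = 2*1.904e+10*7072.6219/3.0e+08
fd = 897751.4711 Hz

897751.4711 Hz


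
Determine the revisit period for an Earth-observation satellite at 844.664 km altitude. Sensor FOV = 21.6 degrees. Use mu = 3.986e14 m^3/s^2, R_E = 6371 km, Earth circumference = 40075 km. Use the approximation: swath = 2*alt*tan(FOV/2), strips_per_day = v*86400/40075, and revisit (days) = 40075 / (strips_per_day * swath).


swath = 2*844.664*tan(0.1884956) = 322.2566 km
v = sqrt(mu/r) = 7432.4243 m/s = 7.4324 km/s
strips/day = v*86400/40075 = 7.4324*86400/40075 = 16.0240
coverage/day = strips * swath = 16.0240 * 322.2566 = 5163.8363 km
revisit = 40075 / 5163.8363 = 7.7607 days

7.7607 days


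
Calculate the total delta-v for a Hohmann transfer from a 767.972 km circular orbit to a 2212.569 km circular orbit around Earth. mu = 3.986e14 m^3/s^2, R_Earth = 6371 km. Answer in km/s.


r1 = 7138.9720 km = 7.138972e+06 m
r2 = 8583.5690 km = 8.583569e+06 m
dv1 = sqrt(mu/r1)*(sqrt(2*r2/(r1+r2)) - 1) = 335.7346 m/s
dv2 = sqrt(mu/r2)*(1 - sqrt(2*r1/(r1+r2))) = 320.6025 m/s
total dv = |dv1| + |dv2| = 335.7346 + 320.6025 = 656.3371 m/s = 0.6563371 km/s

0.6563 km/s


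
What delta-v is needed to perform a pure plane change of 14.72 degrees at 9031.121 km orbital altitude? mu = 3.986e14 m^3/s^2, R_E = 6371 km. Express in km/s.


r = 15402.1210 km = 1.5402121e+07 m
V = sqrt(mu/r) = 5087.1950 m/s
di = 14.72 deg = 0.2569125 rad
dV = 2*V*sin(di/2) = 2*5087.1950*sin(0.1284562)
dV = 1303.3724 m/s = 1.3034 km/s

1.3034 km/s


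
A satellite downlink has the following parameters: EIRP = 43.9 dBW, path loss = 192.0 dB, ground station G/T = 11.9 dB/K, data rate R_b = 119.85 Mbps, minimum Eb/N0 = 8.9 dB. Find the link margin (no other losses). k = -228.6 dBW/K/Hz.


C/N0 = EIRP - FSPL + G/T - k = 43.9 - 192.0 + 11.9 - (-228.6)
C/N0 = 92.4000 dB-Hz
R_b = 119.85 Mbps = 1.1985e+08 bps -> 10*log10(R_b) = 80.7864 dB-Hz
Eb/N0 = C/N0 - 10*log10(R_b) = 92.4000 - 80.7864 = 11.6136 dB
Margin = Eb/N0 - Eb/N0_req = 11.6136 - 8.9 = 2.7136 dB (link closes)

2.7136 dB


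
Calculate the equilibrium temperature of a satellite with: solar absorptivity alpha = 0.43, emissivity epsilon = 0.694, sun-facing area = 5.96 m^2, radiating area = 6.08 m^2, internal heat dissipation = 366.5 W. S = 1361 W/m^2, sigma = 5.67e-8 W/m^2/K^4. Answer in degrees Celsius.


Numerator = alpha*S*A_sun + Q_int = 0.43*1361*5.96 + 366.5 = 3854.4708 W
Denominator = eps*sigma*A_rad = 0.694*5.67e-8*6.08 = 2.3924678e-07 W/K^4
T^4 = 1.6110857e+10 K^4
T = 356.2703 K = 83.1203 C

83.1203 degrees Celsius


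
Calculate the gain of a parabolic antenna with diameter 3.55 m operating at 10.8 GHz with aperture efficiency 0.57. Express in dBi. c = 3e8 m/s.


lambda = c/f = 3e8 / 1.08e+10 = 0.02777778 m
G = eta*(pi*D/lambda)^2 = 0.57*(pi*3.55/0.02777778)^2
G = 91883.2416 (linear)
G = 10*log10(91883.2416) = 49.6324 dBi

49.6324 dBi


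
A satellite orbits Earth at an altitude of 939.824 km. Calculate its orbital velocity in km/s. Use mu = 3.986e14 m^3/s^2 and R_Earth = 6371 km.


r = R_E + alt = 6371.0 + 939.824 = 7310.8240 km = 7.310824e+06 m
v = sqrt(mu/r) = sqrt(3.986e14 / 7.310824e+06) = 7383.8945 m/s = 7.3839 km/s

7.3839 km/s


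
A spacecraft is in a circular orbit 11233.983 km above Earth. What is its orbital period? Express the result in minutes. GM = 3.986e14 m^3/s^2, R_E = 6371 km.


r = 17604.9830 km = 1.7604983e+07 m
T = 2*pi*sqrt(r^3/mu) = 2*pi*sqrt(5.4564079e+21 / 3.986e14)
T = 23246.8780 s = 387.4480 min

387.4480 minutes


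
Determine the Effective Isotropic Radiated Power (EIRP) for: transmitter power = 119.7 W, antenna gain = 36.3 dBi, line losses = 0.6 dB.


Pt = 119.7 W = 20.7809 dBW
EIRP = Pt_dBW + Gt - losses = 20.7809 + 36.3 - 0.6 = 56.4809 dBW

56.4809 dBW


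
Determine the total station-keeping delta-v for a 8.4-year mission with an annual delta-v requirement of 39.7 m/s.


dV = rate * years = 39.7 * 8.4
dV = 333.4800 m/s

333.4800 m/s


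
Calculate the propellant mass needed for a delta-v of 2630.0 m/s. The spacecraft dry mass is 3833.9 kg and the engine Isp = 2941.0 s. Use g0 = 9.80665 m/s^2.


ve = Isp * g0 = 2941.0 * 9.80665 = 28841.357650 m/s
mass ratio = exp(dv/ve) = exp(2630.0/28841.357650) = 1.09547548
m_prop = m_dry * (mr - 1) = 3833.9 * (1.09547548 - 1)
m_prop = 366.0434 kg

366.0434 kg


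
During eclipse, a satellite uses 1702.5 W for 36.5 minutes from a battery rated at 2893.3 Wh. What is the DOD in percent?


E_used = P * t / 60 = 1702.5 * 36.5 / 60 = 1035.6875 Wh
DOD = E_used / E_total * 100 = 1035.6875 / 2893.3 * 100
DOD = 35.7961 %

35.7961 %


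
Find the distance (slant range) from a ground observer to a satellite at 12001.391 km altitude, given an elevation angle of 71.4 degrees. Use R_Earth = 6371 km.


h = 12001.391 km, el = 71.4 deg
d = -R_E*sin(el) + sqrt((R_E*sin(el))^2 + 2*R_E*h + h^2)
d = -6371.0000*sin(1.2462) + sqrt((6371.0000*0.9477684)^2 + 2*6371.0000*12001.391 + 12001.391^2)
d = 12221.4324 km

12221.4324 km


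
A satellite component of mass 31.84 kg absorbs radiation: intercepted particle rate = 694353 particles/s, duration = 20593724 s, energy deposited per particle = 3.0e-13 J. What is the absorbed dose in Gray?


Total energy deposited = rate * time * E_per
  = 694353 * 20593724 * 3.0e-13 = 4.2898 J
Dose = E_total / mass = 4.2898 / 31.84
Dose = 0.1347297 Gy

0.1347 Gy


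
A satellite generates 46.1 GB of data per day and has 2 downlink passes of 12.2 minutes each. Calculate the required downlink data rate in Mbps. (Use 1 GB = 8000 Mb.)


total contact time = 2 * 12.2 * 60 = 1464.0000 s
data = 46.1 GB = 368800.0000 Mb
rate = 368800.0000 / 1464.0000 = 251.9126 Mbps

251.9126 Mbps


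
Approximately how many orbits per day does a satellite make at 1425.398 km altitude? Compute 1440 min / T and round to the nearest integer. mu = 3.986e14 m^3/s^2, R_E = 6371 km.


r = 7.796398e+06 m
T = 2*pi*sqrt(r^3/mu) = 6850.9725 s = 114.1829 min
revs/day = 1440 / 114.1829 = 12.6113
Rounded: 13 revolutions per day

13 revolutions per day


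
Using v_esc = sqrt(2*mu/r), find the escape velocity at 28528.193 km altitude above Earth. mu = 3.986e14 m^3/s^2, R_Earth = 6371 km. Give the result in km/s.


r = 6371.0 + 28528.193 = 34899.1930 km = 3.4899193e+07 m
v_esc = sqrt(2*mu/r) = sqrt(2*3.986e14 / 3.4899193e+07)
v_esc = 4779.4283 m/s = 4.7794 km/s

4.7794 km/s


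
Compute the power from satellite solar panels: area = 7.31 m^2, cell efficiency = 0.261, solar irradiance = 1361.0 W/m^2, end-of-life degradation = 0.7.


P = area * eta * S * degradation
P = 7.31 * 0.261 * 1361.0 * 0.7
P = 1817.6659 W

1817.6659 W


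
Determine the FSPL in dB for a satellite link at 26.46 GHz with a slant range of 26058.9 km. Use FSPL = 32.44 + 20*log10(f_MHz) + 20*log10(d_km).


f = 26.46 GHz = 26460.0000 MHz
d = 26058.9 km
FSPL = 32.44 + 20*log10(26460.0000) + 20*log10(26058.9)
FSPL = 32.44 + 88.4518 + 88.3191
FSPL = 209.2109 dB

209.2109 dB


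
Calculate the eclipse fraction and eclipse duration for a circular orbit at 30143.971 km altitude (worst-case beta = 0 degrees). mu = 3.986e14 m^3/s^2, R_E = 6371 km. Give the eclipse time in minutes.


r = 36514.9710 km
T = 1157.3545 min
Eclipse fraction = arcsin(R_E/r)/pi = arcsin(6371.0000/36514.9710)/pi
= arcsin(0.1744764)/pi = 0.05582327
Eclipse duration = 0.05582327 * 1157.3545 = 64.6073 min

64.6073 minutes


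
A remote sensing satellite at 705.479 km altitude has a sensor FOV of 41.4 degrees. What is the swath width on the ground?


FOV = 41.4 deg = 0.7225663 rad
swath = 2 * alt * tan(FOV/2) = 2 * 705.479 * tan(0.3612832)
swath = 2 * 705.479 * 0.3778685
swath = 533.1566 km

533.1566 km


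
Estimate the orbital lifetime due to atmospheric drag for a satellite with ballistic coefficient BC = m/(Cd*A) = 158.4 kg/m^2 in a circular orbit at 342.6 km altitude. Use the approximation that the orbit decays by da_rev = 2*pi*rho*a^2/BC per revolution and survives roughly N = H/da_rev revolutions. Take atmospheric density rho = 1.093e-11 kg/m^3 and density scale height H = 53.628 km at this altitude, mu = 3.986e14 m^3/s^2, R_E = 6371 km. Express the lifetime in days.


a = R_E + alt = 6713.6000 km = 6.7136e+06 m
da_rev = 2*pi*rho*a^2/BC = 2*pi*1.093e-11*(6.7136e+06)^2/158.4 = 19.541405 m per revolution
N = H/da_rev = 53628.0000 m / 19.541405 m = 2744.3268 revolutions
P = 2*pi*sqrt(a^3/mu) = 5474.4994 s
lifetime = N*P = 2744.3268 * 5474.4994 = 1.5023815e+07 s = 173.8868 days

173.8868 days


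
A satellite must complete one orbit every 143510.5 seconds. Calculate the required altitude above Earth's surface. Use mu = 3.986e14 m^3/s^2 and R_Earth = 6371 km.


T = 143510.5 s
r = (mu*T^2/(4*pi^2))^(1/3) = (3.986e14 * 143510.5^2 / (4*pi^2))^(1/3)
r = 5.9244536e+07 m = 59244.5362 km
alt = r - R_E = 59244.5362 - 6371 = 52873.5362 km

52873.5362 km


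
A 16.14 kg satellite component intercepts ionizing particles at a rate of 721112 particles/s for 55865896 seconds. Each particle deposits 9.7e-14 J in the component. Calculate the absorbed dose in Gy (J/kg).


Total energy deposited = rate * time * E_per
  = 721112 * 55865896 * 9.7e-14 = 3.9077 J
Dose = E_total / mass = 3.9077 / 16.14
Dose = 0.2421128 Gy

0.2421 Gy


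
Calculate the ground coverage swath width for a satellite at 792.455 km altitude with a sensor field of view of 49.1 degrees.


FOV = 49.1 deg = 0.8569567 rad
swath = 2 * alt * tan(FOV/2) = 2 * 792.455 * tan(0.4284783)
swath = 2 * 792.455 * 0.4567806
swath = 723.9561 km

723.9561 km


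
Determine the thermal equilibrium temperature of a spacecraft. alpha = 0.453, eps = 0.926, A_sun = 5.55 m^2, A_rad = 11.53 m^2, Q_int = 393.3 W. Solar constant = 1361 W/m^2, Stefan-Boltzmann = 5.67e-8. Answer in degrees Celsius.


Numerator = alpha*S*A_sun + Q_int = 0.453*1361*5.55 + 393.3 = 3815.0582 W
Denominator = eps*sigma*A_rad = 0.926*5.67e-8*11.53 = 6.0537343e-07 W/K^4
T^4 = 6.3019914e+09 K^4
T = 281.7536 K = 8.6036 C

8.6036 degrees Celsius


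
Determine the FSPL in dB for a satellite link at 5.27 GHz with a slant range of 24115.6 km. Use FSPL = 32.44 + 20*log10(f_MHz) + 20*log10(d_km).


f = 5.27 GHz = 5270.0000 MHz
d = 24115.6 km
FSPL = 32.44 + 20*log10(5270.0000) + 20*log10(24115.6)
FSPL = 32.44 + 74.4362 + 87.6460
FSPL = 194.5222 dB

194.5222 dB


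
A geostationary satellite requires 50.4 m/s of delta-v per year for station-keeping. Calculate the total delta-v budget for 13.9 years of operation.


dV = rate * years = 50.4 * 13.9
dV = 700.5600 m/s

700.5600 m/s


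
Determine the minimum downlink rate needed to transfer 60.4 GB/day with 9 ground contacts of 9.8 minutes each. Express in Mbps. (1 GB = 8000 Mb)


total contact time = 9 * 9.8 * 60 = 5292.0000 s
data = 60.4 GB = 483200.0000 Mb
rate = 483200.0000 / 5292.0000 = 91.3076 Mbps

91.3076 Mbps


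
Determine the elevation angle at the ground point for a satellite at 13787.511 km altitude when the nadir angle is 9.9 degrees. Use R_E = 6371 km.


r = R_E + alt = 20158.5110 km
Law of sines in the satellite / Earth-center / ground-point triangle:
  sin(nadir)/R_E = sin(90 + el)/r  =>  cos(el) = (r/R_E)*sin(nadir)
cos(el) = (20158.5110 / 6371.0000) * sin(9.9 deg) = 0.5440017
el = arccos(0.5440017) = 57.0435 deg
(Earth-central angle = 90 - nadir - el = 23.0565 deg)

57.0435 degrees


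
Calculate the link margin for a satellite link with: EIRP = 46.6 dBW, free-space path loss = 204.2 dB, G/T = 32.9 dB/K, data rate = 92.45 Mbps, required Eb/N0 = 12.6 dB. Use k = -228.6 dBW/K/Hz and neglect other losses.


C/N0 = EIRP - FSPL + G/T - k = 46.6 - 204.2 + 32.9 - (-228.6)
C/N0 = 103.9000 dB-Hz
R_b = 92.45 Mbps = 9.245e+07 bps -> 10*log10(R_b) = 79.6591 dB-Hz
Eb/N0 = C/N0 - 10*log10(R_b) = 103.9000 - 79.6591 = 24.2409 dB
Margin = Eb/N0 - Eb/N0_req = 24.2409 - 12.6 = 11.6409 dB (link closes)

11.6409 dB


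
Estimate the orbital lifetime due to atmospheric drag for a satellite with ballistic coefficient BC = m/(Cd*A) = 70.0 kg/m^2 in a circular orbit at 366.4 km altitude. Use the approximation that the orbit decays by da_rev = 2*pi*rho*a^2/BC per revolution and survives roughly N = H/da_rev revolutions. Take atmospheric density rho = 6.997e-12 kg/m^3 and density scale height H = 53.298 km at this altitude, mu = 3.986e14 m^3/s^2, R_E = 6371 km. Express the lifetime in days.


a = R_E + alt = 6737.4000 km = 6.7374e+06 m
da_rev = 2*pi*rho*a^2/BC = 2*pi*6.997e-12*(6.7374e+06)^2/70.0 = 28.508763 m per revolution
N = H/da_rev = 53298.0000 m / 28.508763 m = 1869.5305 revolutions
P = 2*pi*sqrt(a^3/mu) = 5503.6362 s
lifetime = N*P = 1869.5305 * 5503.6362 = 1.0289216e+07 s = 119.0881 days

119.0881 days


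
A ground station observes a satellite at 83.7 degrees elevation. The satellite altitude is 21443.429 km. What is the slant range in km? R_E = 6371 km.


h = 21443.429 km, el = 83.7 deg
d = -R_E*sin(el) + sqrt((R_E*sin(el))^2 + 2*R_E*h + h^2)
d = -6371.0000*sin(1.4608) + sqrt((6371.0000*0.993961)^2 + 2*6371.0000*21443.429 + 21443.429^2)
d = 21473.1162 km

21473.1162 km


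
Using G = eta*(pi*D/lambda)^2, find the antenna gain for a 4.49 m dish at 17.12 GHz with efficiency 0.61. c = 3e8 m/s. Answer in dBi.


lambda = c/f = 3e8 / 1.712e+10 = 0.01752336 m
G = eta*(pi*D/lambda)^2 = 0.61*(pi*4.49/0.01752336)^2
G = 395264.0112 (linear)
G = 10*log10(395264.0112) = 55.9689 dBi

55.9689 dBi


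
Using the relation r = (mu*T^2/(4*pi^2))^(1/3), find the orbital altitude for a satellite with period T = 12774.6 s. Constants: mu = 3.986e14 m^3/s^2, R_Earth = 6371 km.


T = 12774.6 s
r = (mu*T^2/(4*pi^2))^(1/3) = (3.986e14 * 12774.6^2 / (4*pi^2))^(1/3)
r = 1.181111e+07 m = 11811.1103 km
alt = r - R_E = 11811.1103 - 6371 = 5440.1103 km

5440.1103 km


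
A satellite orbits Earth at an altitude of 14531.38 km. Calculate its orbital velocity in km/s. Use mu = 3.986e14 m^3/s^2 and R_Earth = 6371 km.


r = R_E + alt = 6371.0 + 14531.38 = 20902.3800 km = 2.090238e+07 m
v = sqrt(mu/r) = sqrt(3.986e14 / 2.090238e+07) = 4366.8752 m/s = 4.3669 km/s

4.3669 km/s


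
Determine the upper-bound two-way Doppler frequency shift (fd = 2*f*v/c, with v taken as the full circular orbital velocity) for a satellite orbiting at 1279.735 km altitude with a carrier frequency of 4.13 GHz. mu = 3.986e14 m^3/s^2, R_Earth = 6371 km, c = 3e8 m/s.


r = 7.650735e+06 m
v = sqrt(mu/r) = 7218.0032 m/s (worst-case radial velocity)
f = 4.13 GHz = 4.13e+09 Hz
fd = 2*f*v/c = 2*4.13e+09*7218.0032/3.0e+08
fd = 198735.6868 Hz

198735.6868 Hz


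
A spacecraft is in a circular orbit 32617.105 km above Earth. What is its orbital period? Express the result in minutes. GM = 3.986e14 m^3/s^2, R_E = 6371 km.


r = 38988.1050 km = 3.8988105e+07 m
T = 2*pi*sqrt(r^3/mu) = 2*pi*sqrt(5.926474e+22 / 3.986e14)
T = 76614.2248 s = 1276.9037 min

1276.9037 minutes


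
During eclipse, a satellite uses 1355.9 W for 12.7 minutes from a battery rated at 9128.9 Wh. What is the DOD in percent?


E_used = P * t / 60 = 1355.9 * 12.7 / 60 = 286.9988 Wh
DOD = E_used / E_total * 100 = 286.9988 / 9128.9 * 100
DOD = 3.1438 %

3.1438 %


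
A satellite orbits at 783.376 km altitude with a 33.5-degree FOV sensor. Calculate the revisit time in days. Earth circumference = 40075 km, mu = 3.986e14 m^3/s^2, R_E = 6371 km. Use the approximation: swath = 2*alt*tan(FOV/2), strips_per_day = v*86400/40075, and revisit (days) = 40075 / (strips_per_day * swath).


swath = 2*783.376*tan(0.2923426) = 471.5388 km
v = sqrt(mu/r) = 7464.1914 m/s = 7.4642 km/s
strips/day = v*86400/40075 = 7.4642*86400/40075 = 16.0925
coverage/day = strips * swath = 16.0925 * 471.5388 = 7588.2292 km
revisit = 40075 / 7588.2292 = 5.2812 days

5.2812 days


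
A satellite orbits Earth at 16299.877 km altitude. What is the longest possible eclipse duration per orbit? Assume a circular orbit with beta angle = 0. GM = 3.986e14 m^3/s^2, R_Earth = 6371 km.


r = 22670.8770 km
T = 566.1903 min
Eclipse fraction = arcsin(R_E/r)/pi = arcsin(6371.0000/22670.8770)/pi
= arcsin(0.2810213)/pi = 0.09067317
Eclipse duration = 0.09067317 * 566.1903 = 51.3383 min

51.3383 minutes


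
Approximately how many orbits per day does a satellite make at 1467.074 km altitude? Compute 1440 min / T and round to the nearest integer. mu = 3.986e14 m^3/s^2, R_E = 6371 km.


r = 7.838074e+06 m
T = 2*pi*sqrt(r^3/mu) = 6905.9791 s = 115.0997 min
revs/day = 1440 / 115.0997 = 12.5109
Rounded: 13 revolutions per day

13 revolutions per day


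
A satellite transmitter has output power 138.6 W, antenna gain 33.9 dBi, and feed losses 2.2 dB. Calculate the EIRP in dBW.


Pt = 138.6 W = 21.4176 dBW
EIRP = Pt_dBW + Gt - losses = 21.4176 + 33.9 - 2.2 = 53.1176 dBW

53.1176 dBW


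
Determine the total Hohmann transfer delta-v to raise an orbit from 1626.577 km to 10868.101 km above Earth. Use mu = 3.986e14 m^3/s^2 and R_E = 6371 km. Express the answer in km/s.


r1 = 7997.5770 km = 7.997577e+06 m
r2 = 17239.1010 km = 1.7239101e+07 m
dv1 = sqrt(mu/r1)*(sqrt(2*r2/(r1+r2)) - 1) = 1191.9903 m/s
dv2 = sqrt(mu/r2)*(1 - sqrt(2*r1/(r1+r2))) = 980.3645 m/s
total dv = |dv1| + |dv2| = 1191.9903 + 980.3645 = 2172.3548 m/s = 2.1724 km/s

2.1724 km/s


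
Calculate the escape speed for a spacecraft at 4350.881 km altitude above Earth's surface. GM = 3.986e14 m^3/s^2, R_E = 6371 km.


r = 6371.0 + 4350.881 = 10721.8810 km = 1.0721881e+07 m
v_esc = sqrt(2*mu/r) = sqrt(2*3.986e14 / 1.0721881e+07)
v_esc = 8622.7968 m/s = 8.6228 km/s

8.6228 km/s


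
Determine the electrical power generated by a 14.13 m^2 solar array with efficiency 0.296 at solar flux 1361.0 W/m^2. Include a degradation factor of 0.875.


P = area * eta * S * degradation
P = 14.13 * 0.296 * 1361.0 * 0.875
P = 4980.8109 W

4980.8109 W


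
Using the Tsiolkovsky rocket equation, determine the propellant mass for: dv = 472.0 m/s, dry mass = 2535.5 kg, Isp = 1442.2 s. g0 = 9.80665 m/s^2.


ve = Isp * g0 = 1442.2 * 9.80665 = 14143.150630 m/s
mass ratio = exp(dv/ve) = exp(472.0/14143.150630) = 1.03393617
m_prop = m_dry * (mr - 1) = 2535.5 * (1.03393617 - 1)
m_prop = 86.0452 kg

86.0452 kg


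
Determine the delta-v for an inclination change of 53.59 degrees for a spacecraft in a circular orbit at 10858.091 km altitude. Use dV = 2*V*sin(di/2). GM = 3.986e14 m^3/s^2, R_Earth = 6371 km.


r = 17229.0910 km = 1.7229091e+07 m
V = sqrt(mu/r) = 4809.9157 m/s
di = 53.59 deg = 0.9353219 rad
dV = 2*V*sin(di/2) = 2*4809.9157*sin(0.467661)
dV = 4336.6166 m/s = 4.3366 km/s

4.3366 km/s


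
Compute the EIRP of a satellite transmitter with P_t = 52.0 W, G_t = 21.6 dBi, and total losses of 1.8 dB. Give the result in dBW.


Pt = 52.0 W = 17.1600 dBW
EIRP = Pt_dBW + Gt - losses = 17.1600 + 21.6 - 1.8 = 36.9600 dBW

36.9600 dBW


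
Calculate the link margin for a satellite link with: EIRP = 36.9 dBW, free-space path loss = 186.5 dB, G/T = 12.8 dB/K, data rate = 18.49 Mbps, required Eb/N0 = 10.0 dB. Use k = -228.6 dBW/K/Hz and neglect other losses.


C/N0 = EIRP - FSPL + G/T - k = 36.9 - 186.5 + 12.8 - (-228.6)
C/N0 = 91.8000 dB-Hz
R_b = 18.49 Mbps = 1.849e+07 bps -> 10*log10(R_b) = 72.6694 dB-Hz
Eb/N0 = C/N0 - 10*log10(R_b) = 91.8000 - 72.6694 = 19.1306 dB
Margin = Eb/N0 - Eb/N0_req = 19.1306 - 10.0 = 9.1306 dB (link closes)

9.1306 dB


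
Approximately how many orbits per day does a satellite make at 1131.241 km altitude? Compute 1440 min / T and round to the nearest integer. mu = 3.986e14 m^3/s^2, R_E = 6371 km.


r = 7.502241e+06 m
T = 2*pi*sqrt(r^3/mu) = 6466.9237 s = 107.7821 min
revs/day = 1440 / 107.7821 = 13.3603
Rounded: 13 revolutions per day

13 revolutions per day
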